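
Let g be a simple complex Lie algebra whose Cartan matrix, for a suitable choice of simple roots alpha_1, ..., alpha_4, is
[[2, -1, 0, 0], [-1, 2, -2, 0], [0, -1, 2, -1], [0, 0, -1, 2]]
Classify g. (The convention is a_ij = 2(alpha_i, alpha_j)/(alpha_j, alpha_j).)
The matrix has rank 4 with 2's on the diagonal. Reading the off-diagonal entries as Dynkin edges (a single edge where a_ij = a_ji = -1; a double or triple edge where a_ij * a_ji = 2 or 3), the diagram is a chain of 4 nodes with a double edge between the middle two (F_4). One simple-root ordering that puts it in standard form is (alpha_1, alpha_2, alpha_3, alpha_4). So the algebra is type F_4.

type F_4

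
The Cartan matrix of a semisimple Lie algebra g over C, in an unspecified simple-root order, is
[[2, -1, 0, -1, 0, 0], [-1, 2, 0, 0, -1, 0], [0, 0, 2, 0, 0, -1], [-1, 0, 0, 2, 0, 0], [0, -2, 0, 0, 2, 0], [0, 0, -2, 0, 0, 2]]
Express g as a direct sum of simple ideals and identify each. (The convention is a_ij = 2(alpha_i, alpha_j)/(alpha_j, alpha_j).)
B_2 ⊕ C_4

The diagram associated to this matrix has two connected components: the simple roots {alpha_3, alpha_6} form a chain of 2 nodes with a double edge at one end; the terminal node there is the unique short simple root (B_2), and {alpha_1, alpha_2, alpha_4, alpha_5} form a chain of 4 nodes with a double edge at one end; the terminal node there is the unique long simple root (C_4). A semisimple Lie algebra decomposes uniquely as the direct sum of simple ideals, one per connected component of its Dynkin diagram, so g ≅ B_2 ⊕ C_4 (dimension 10 + 36 = 46).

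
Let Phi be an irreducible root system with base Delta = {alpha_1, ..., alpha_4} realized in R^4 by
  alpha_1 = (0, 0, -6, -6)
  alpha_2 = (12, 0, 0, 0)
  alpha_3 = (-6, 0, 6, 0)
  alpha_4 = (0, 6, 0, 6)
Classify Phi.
C4

Compute the Cartan integers a_ij = 2(alpha_i, alpha_j)/(alpha_j, alpha_j); the resulting 4x4 Cartan matrix is
[[2, 0, -1, -1], [0, 2, -2, 0], [-1, -1, 2, 0], [-1, 0, 0, 2]].
The roots have two lengths (squared-length ratio 2:1); the short ones are alpha_{1,3,4}. The associated Dynkin diagram is a chain of 4 nodes with a double edge at one end; the terminal node there is the unique long simple root (C_4), so the type is C_4 (the algebra sp(8)).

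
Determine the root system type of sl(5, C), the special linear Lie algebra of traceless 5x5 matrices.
A_4

This is sl(5), which has dimension 5^2 - 1 = 24 and rank 5 - 1 = 4 (a Cartan subalgebra is the diagonal traceless matrices). In the classification of classical Lie algebras, the special linear algebra sl(n+1) has type A_n; here n = 4, so the Dynkin diagram is a chain of 4 nodes with single edges (A_4). Hence the type is A_4.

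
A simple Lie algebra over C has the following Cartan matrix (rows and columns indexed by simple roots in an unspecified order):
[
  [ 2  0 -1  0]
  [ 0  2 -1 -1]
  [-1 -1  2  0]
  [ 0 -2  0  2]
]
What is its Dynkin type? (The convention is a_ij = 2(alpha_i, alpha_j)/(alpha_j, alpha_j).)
The matrix has rank 4 with 2's on the diagonal. Reading the off-diagonal entries as Dynkin edges (a single edge where a_ij = a_ji = -1; a double or triple edge where a_ij * a_ji = 2 or 3), the diagram is a chain of 4 nodes with a double edge at one end; the terminal node there is the unique long simple root (C_4). One simple-root ordering that puts it in standard form is (alpha_1, alpha_3, alpha_2, alpha_4). So the algebra is type C_4, i.e. sp(8).

type C_4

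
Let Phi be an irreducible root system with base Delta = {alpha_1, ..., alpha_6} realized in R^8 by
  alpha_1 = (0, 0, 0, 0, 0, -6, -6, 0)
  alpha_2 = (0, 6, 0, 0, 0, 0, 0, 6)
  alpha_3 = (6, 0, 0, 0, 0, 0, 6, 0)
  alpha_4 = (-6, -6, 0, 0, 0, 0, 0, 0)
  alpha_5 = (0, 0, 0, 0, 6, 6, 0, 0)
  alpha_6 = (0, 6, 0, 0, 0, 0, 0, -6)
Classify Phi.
Compute the Cartan integers a_ij = 2(alpha_i, alpha_j)/(alpha_j, alpha_j); the resulting 6x6 Cartan matrix is
[[2, 0, -1, 0, -1, 0], [0, 2, 0, -1, 0, 0], [-1, 0, 2, -1, 0, 0], [0, -1, -1, 2, 0, -1], [-1, 0, 0, 0, 2, 0], [0, 0, 0, -1, 0, 2]].
All simple roots have the same length, so the diagram is simply laced. The associated Dynkin diagram is a chain of 4 nodes with a fork of two nodes at one end (D_6), so the type is D_6 (the algebra so(12)).

D_6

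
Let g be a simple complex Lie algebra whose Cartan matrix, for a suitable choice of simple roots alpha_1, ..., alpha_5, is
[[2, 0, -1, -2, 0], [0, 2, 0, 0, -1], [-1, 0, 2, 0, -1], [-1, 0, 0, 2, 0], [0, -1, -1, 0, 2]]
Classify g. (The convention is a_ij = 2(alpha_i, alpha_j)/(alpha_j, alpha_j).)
The matrix has rank 5 with 2's on the diagonal. Reading the off-diagonal entries as Dynkin edges (a single edge where a_ij = a_ji = -1; a double or triple edge where a_ij * a_ji = 2 or 3), the diagram is a chain of 5 nodes with a double edge at one end; the terminal node there is the unique short simple root (B_5). One simple-root ordering that puts it in standard form is (alpha_2, alpha_5, alpha_3, alpha_1, alpha_4). So the algebra is type B_5, i.e. so(11).

B5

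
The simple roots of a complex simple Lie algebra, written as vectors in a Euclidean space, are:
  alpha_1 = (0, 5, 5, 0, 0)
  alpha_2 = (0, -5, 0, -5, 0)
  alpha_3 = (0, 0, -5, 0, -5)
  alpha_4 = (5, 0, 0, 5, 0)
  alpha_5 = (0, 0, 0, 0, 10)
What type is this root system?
Compute the Cartan integers a_ij = 2(alpha_i, alpha_j)/(alpha_j, alpha_j); the resulting 5x5 Cartan matrix is
[[2, -1, -1, 0, 0], [-1, 2, 0, -1, 0], [-1, 0, 2, 0, -1], [0, -1, 0, 2, 0], [0, 0, -2, 0, 2]].
The roots have two lengths (squared-length ratio 2:1); the short ones are alpha_{1,2,3,4}. The associated Dynkin diagram is a chain of 5 nodes with a double edge at one end; the terminal node there is the unique long simple root (C_5), so the type is C_5 (the algebra sp(10)).

C5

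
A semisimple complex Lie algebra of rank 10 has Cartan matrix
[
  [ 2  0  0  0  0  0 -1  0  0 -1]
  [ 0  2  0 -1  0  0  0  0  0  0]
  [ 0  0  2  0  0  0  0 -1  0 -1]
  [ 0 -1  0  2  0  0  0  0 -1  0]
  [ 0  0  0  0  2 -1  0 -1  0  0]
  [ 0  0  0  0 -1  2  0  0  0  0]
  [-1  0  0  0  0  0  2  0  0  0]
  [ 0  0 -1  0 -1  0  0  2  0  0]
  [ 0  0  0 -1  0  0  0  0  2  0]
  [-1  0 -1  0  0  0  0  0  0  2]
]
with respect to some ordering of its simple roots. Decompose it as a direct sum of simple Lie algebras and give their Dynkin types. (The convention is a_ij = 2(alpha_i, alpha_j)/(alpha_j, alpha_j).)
The diagram associated to this matrix has two connected components: the simple roots {alpha_2, alpha_4, alpha_9} form a chain of 3 nodes with single edges (A_3), and {alpha_1, alpha_3, alpha_5, alpha_6, alpha_7, alpha_8, alpha_10} form a chain of 7 nodes with single edges (A_7). A semisimple Lie algebra decomposes uniquely as the direct sum of simple ideals, one per connected component of its Dynkin diagram, so g ≅ A_3 ⊕ A_7 (dimension 15 + 63 = 78).

type A_3 + type A_7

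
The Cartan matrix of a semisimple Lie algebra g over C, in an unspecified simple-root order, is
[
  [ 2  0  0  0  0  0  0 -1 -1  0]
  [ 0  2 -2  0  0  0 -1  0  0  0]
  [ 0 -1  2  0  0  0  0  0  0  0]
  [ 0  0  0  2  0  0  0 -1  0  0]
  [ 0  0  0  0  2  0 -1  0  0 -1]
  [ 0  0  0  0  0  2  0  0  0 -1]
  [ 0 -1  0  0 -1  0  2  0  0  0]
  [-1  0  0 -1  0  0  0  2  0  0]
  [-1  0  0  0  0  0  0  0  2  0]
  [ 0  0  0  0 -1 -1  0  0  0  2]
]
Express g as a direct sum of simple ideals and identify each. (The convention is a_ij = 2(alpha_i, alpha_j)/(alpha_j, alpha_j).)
The diagram associated to this matrix has two connected components: the simple roots {alpha_1, alpha_4, alpha_8, alpha_9} form a chain of 4 nodes with single edges (A_4), and {alpha_2, alpha_3, alpha_5, alpha_6, alpha_7, alpha_10} form a chain of 6 nodes with a double edge at one end; the terminal node there is the unique short simple root (B_6). A semisimple Lie algebra decomposes uniquely as the direct sum of simple ideals, one per connected component of its Dynkin diagram, so g ≅ A_4 ⊕ B_6 (dimension 24 + 78 = 102).

A_4 (sl(5)) ⊕ B_6 (so(13))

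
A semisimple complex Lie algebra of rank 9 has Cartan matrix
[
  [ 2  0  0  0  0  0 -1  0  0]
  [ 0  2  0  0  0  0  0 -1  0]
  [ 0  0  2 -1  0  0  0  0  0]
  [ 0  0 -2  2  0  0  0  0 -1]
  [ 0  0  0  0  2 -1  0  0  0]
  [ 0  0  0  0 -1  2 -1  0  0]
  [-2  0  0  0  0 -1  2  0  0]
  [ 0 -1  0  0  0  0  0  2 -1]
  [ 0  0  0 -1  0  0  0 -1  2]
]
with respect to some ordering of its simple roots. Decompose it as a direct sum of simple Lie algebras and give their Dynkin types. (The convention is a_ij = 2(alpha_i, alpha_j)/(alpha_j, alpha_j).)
The diagram associated to this matrix has two connected components: the simple roots {alpha_1, alpha_5, alpha_6, alpha_7} form a chain of 4 nodes with a double edge at one end; the terminal node there is the unique short simple root (B_4), and {alpha_2, alpha_3, alpha_4, alpha_8, alpha_9} form a chain of 5 nodes with a double edge at one end; the terminal node there is the unique short simple root (B_5). A semisimple Lie algebra decomposes uniquely as the direct sum of simple ideals, one per connected component of its Dynkin diagram, so g ≅ B_4 ⊕ B_5 (dimension 36 + 55 = 91).

type B_4 + type B_5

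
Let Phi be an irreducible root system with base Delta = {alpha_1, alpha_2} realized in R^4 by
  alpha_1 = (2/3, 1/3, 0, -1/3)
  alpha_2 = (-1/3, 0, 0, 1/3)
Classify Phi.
G_2

Compute the Cartan integers a_ij = 2(alpha_i, alpha_j)/(alpha_j, alpha_j); the resulting 2x2 Cartan matrix is
[[2, -3], [-1, 2]].
The roots have two lengths (squared-length ratio 3:1); the short ones are alpha_{2}. The associated Dynkin diagram is two nodes joined by a triple edge (G_2), so the type is G_2.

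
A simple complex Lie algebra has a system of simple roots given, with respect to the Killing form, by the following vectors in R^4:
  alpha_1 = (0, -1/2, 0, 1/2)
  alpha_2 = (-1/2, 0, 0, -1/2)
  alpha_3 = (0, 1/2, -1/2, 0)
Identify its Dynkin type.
Compute the Cartan integers a_ij = 2(alpha_i, alpha_j)/(alpha_j, alpha_j); the resulting 3x3 Cartan matrix is
[[2, -1, -1], [-1, 2, 0], [-1, 0, 2]].
All simple roots have the same length, so the diagram is simply laced. The associated Dynkin diagram is a chain of 3 nodes with single edges (A_3), so the type is A_3 (the algebra sl(4)).

A3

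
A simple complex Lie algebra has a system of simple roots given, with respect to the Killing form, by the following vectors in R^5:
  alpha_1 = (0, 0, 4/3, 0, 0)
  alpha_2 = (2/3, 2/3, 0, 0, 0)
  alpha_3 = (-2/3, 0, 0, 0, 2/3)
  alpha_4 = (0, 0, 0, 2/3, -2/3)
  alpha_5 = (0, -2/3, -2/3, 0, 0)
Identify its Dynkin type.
C_5 (sp(10))

Compute the Cartan integers a_ij = 2(alpha_i, alpha_j)/(alpha_j, alpha_j); the resulting 5x5 Cartan matrix is
[[2, 0, 0, 0, -2], [0, 2, -1, 0, -1], [0, -1, 2, -1, 0], [0, 0, -1, 2, 0], [-1, -1, 0, 0, 2]].
The roots have two lengths (squared-length ratio 2:1); the short ones are alpha_{2,3,4,5}. The associated Dynkin diagram is a chain of 5 nodes with a double edge at one end; the terminal node there is the unique long simple root (C_5), so the type is C_5 (the algebra sp(10)).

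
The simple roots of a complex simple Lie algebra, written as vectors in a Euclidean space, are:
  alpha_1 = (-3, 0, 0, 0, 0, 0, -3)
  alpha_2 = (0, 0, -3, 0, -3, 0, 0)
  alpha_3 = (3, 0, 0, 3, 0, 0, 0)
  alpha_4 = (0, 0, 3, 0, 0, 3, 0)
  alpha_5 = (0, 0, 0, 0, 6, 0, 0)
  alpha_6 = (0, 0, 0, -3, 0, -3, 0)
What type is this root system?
Compute the Cartan integers a_ij = 2(alpha_i, alpha_j)/(alpha_j, alpha_j); the resulting 6x6 Cartan matrix is
[[2, 0, -1, 0, 0, 0], [0, 2, 0, -1, -1, 0], [-1, 0, 2, 0, 0, -1], [0, -1, 0, 2, 0, -1], [0, -2, 0, 0, 2, 0], [0, 0, -1, -1, 0, 2]].
The roots have two lengths (squared-length ratio 2:1); the short ones are alpha_{1,2,3,4,6}. The associated Dynkin diagram is a chain of 6 nodes with a double edge at one end; the terminal node there is the unique long simple root (C_6), so the type is C_6 (the algebra sp(12)).

type C_6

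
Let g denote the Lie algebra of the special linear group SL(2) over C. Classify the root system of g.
This is sl(2), which has dimension 2^2 - 1 = 3 and rank 2 - 1 = 1 (a Cartan subalgebra is the diagonal traceless matrices). In the classification of classical Lie algebras, the special linear algebra sl(n+1) has type A_n; here n = 1, so the Dynkin diagram is a chain of 1 nodes with single edges (A_1). Hence the type is A_1.

type A_1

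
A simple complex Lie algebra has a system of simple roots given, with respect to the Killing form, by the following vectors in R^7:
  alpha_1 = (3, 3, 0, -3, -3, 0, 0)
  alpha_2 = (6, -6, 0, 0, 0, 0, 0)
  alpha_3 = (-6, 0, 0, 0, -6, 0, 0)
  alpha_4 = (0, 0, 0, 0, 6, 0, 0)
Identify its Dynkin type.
F_4

Compute the Cartan integers a_ij = 2(alpha_i, alpha_j)/(alpha_j, alpha_j); the resulting 4x4 Cartan matrix is
[[2, 0, 0, -1], [0, 2, -1, 0], [0, -1, 2, -2], [-1, 0, -1, 2]].
The roots have two lengths (squared-length ratio 2:1); the short ones are alpha_{1,4}. The associated Dynkin diagram is a chain of 4 nodes with a double edge between the middle two (F_4), so the type is F_4.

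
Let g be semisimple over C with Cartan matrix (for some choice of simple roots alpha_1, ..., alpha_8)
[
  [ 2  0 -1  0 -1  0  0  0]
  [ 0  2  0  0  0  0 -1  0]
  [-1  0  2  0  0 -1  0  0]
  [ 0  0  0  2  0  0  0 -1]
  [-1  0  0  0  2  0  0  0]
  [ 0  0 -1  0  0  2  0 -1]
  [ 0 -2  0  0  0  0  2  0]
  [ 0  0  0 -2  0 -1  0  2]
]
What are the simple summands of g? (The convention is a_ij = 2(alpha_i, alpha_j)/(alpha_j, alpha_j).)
B2 ⊕ B6

The diagram associated to this matrix has two connected components: the simple roots {alpha_2, alpha_7} form a chain of 2 nodes with a double edge at one end; the terminal node there is the unique short simple root (B_2), and {alpha_1, alpha_3, alpha_4, alpha_5, alpha_6, alpha_8} form a chain of 6 nodes with a double edge at one end; the terminal node there is the unique short simple root (B_6). A semisimple Lie algebra decomposes uniquely as the direct sum of simple ideals, one per connected component of its Dynkin diagram, so g ≅ B_2 ⊕ B_6 (dimension 10 + 78 = 88).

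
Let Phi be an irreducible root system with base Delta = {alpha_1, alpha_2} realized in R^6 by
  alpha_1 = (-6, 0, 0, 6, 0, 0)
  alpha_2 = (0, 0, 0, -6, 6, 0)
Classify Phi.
A_2 (sl(3))

Compute the Cartan integers a_ij = 2(alpha_i, alpha_j)/(alpha_j, alpha_j); the resulting 2x2 Cartan matrix is
[[2, -1], [-1, 2]].
All simple roots have the same length, so the diagram is simply laced. The associated Dynkin diagram is a chain of 2 nodes with single edges (A_2), so the type is A_2 (the algebra sl(3)).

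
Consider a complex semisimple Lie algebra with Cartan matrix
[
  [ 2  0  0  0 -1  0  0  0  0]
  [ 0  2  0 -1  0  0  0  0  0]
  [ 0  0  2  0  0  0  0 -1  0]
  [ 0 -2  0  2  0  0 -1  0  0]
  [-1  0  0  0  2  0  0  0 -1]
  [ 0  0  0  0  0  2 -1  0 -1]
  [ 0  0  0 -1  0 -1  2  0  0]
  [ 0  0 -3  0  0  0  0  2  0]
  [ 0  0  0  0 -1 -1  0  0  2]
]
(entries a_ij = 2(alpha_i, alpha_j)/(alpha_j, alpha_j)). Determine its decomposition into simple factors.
type B_7 ⊕ type G_2

The diagram associated to this matrix has two connected components: the simple roots {alpha_1, alpha_2, alpha_4, alpha_5, alpha_6, alpha_7, alpha_9} form a chain of 7 nodes with a double edge at one end; the terminal node there is the unique short simple root (B_7), and {alpha_3, alpha_8} form two nodes joined by a triple edge (G_2). A semisimple Lie algebra decomposes uniquely as the direct sum of simple ideals, one per connected component of its Dynkin diagram, so g ≅ B_7 ⊕ G_2 (dimension 105 + 14 = 119).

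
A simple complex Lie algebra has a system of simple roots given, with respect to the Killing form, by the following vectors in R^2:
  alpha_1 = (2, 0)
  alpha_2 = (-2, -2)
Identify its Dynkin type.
Compute the Cartan integers a_ij = 2(alpha_i, alpha_j)/(alpha_j, alpha_j); the resulting 2x2 Cartan matrix is
[[2, -1], [-2, 2]].
The roots have two lengths (squared-length ratio 2:1); the short ones are alpha_{1}. The associated Dynkin diagram is a chain of 2 nodes with a double edge at one end; the terminal node there is the unique short simple root (B_2), so the type is B_2 (the algebra so(5)).

B_2 (so(5))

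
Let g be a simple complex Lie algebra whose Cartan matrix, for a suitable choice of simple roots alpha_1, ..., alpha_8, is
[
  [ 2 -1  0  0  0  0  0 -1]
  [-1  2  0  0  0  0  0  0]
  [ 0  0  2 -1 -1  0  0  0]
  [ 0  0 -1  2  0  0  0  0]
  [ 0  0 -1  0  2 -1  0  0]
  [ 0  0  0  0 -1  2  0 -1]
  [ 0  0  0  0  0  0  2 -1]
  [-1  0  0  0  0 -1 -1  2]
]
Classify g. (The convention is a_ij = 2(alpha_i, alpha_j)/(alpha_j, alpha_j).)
The matrix has rank 8 with 2's on the diagonal. Reading the off-diagonal entries as Dynkin edges (a single edge where a_ij = a_ji = -1; a double or triple edge where a_ij * a_ji = 2 or 3), the diagram is a chain of 7 nodes with one extra node attached to the third node from one end (E_8). One simple-root ordering that puts it in standard form is (alpha_2, alpha_7, alpha_1, alpha_8, alpha_6, alpha_5, alpha_3, alpha_4). So the algebra is type E_8.

E_8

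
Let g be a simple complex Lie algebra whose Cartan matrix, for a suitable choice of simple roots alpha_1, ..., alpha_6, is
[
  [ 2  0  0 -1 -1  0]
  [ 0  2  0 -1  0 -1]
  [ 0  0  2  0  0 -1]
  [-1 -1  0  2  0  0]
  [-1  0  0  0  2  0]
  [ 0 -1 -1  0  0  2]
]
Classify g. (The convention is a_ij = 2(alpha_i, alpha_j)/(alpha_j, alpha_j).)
type A_6

The matrix has rank 6 with 2's on the diagonal. Reading the off-diagonal entries as Dynkin edges (a single edge where a_ij = a_ji = -1; a double or triple edge where a_ij * a_ji = 2 or 3), the diagram is a chain of 6 nodes with single edges (A_6). One simple-root ordering that puts it in standard form is (alpha_3, alpha_6, alpha_2, alpha_4, alpha_1, alpha_5). So the algebra is type A_6, i.e. sl(7).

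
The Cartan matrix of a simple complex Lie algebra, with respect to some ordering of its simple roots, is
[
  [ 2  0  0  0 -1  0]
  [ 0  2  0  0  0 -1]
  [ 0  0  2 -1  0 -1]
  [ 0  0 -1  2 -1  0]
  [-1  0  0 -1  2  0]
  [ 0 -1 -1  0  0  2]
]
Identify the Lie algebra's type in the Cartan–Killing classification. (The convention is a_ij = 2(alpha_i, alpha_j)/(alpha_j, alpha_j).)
A_6 (sl(7))

The matrix has rank 6 with 2's on the diagonal. Reading the off-diagonal entries as Dynkin edges (a single edge where a_ij = a_ji = -1; a double or triple edge where a_ij * a_ji = 2 or 3), the diagram is a chain of 6 nodes with single edges (A_6). One simple-root ordering that puts it in standard form is (alpha_1, alpha_5, alpha_4, alpha_3, alpha_6, alpha_2). So the algebra is type A_6, i.e. sl(7).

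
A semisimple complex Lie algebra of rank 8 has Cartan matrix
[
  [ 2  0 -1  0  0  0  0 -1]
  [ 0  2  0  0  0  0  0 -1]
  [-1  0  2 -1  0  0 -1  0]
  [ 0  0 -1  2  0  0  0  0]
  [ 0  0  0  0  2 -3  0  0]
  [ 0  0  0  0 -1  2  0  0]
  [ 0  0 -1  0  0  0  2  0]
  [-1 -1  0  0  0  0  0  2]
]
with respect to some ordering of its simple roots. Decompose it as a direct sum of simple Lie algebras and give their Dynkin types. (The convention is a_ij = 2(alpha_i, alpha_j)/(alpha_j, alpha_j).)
The diagram associated to this matrix has two connected components: the simple roots {alpha_1, alpha_2, alpha_3, alpha_4, alpha_7, alpha_8} form a chain of 4 nodes with a fork of two nodes at one end (D_6), and {alpha_5, alpha_6} form two nodes joined by a triple edge (G_2). A semisimple Lie algebra decomposes uniquely as the direct sum of simple ideals, one per connected component of its Dynkin diagram, so g ≅ D_6 ⊕ G_2 (dimension 66 + 14 = 80).

D_6 (so(12)) ⊕ G_2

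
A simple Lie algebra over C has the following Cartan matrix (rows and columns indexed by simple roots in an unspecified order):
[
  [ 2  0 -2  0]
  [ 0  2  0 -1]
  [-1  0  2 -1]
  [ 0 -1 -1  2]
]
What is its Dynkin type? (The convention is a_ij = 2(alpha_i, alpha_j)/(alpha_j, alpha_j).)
C_4

The matrix has rank 4 with 2's on the diagonal. Reading the off-diagonal entries as Dynkin edges (a single edge where a_ij = a_ji = -1; a double or triple edge where a_ij * a_ji = 2 or 3), the diagram is a chain of 4 nodes with a double edge at one end; the terminal node there is the unique long simple root (C_4). One simple-root ordering that puts it in standard form is (alpha_2, alpha_4, alpha_3, alpha_1). So the algebra is type C_4, i.e. sp(8).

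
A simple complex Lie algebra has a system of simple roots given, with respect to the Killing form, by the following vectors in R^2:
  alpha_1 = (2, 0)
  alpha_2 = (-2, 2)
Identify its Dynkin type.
Compute the Cartan integers a_ij = 2(alpha_i, alpha_j)/(alpha_j, alpha_j); the resulting 2x2 Cartan matrix is
[[2, -1], [-2, 2]].
The roots have two lengths (squared-length ratio 2:1); the short ones are alpha_{1}. The associated Dynkin diagram is a chain of 2 nodes with a double edge at one end; the terminal node there is the unique short simple root (B_2), so the type is B_2 (the algebra so(5)).

B_2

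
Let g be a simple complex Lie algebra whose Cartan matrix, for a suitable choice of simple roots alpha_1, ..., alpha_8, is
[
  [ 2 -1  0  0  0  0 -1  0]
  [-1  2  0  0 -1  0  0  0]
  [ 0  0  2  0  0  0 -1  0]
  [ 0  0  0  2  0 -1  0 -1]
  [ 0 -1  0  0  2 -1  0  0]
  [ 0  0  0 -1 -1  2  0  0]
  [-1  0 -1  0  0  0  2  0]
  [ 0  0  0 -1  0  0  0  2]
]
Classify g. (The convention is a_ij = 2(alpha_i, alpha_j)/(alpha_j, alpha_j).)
The matrix has rank 8 with 2's on the diagonal. Reading the off-diagonal entries as Dynkin edges (a single edge where a_ij = a_ji = -1; a double or triple edge where a_ij * a_ji = 2 or 3), the diagram is a chain of 8 nodes with single edges (A_8). One simple-root ordering that puts it in standard form is (alpha_3, alpha_7, alpha_1, alpha_2, alpha_5, alpha_6, alpha_4, alpha_8). So the algebra is type A_8, i.e. sl(9).

A_8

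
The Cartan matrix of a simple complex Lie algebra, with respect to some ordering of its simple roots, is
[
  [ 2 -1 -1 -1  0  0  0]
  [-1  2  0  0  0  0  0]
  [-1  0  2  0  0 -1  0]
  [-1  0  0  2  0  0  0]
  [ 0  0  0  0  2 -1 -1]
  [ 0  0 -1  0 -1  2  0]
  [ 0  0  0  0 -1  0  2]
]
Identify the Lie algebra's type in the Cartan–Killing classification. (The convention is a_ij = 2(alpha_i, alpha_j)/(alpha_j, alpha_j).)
D_7 (so(14))

The matrix has rank 7 with 2's on the diagonal. Reading the off-diagonal entries as Dynkin edges (a single edge where a_ij = a_ji = -1; a double or triple edge where a_ij * a_ji = 2 or 3), the diagram is a chain of 5 nodes with a fork of two nodes at one end (D_7). One simple-root ordering that puts it in standard form is (alpha_7, alpha_5, alpha_6, alpha_3, alpha_1, alpha_2, alpha_4). So the algebra is type D_7, i.e. so(14).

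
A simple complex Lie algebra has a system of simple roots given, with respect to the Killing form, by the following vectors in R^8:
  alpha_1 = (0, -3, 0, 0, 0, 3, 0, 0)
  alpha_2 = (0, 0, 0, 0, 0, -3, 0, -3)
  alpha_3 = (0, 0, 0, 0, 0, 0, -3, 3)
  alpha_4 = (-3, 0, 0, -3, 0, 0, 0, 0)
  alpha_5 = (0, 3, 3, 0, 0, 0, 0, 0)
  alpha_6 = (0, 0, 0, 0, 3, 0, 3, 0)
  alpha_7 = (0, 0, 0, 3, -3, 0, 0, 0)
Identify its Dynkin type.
Compute the Cartan integers a_ij = 2(alpha_i, alpha_j)/(alpha_j, alpha_j); the resulting 7x7 Cartan matrix is
[[2, -1, 0, 0, -1, 0, 0], [-1, 2, -1, 0, 0, 0, 0], [0, -1, 2, 0, 0, -1, 0], [0, 0, 0, 2, 0, 0, -1], [-1, 0, 0, 0, 2, 0, 0], [0, 0, -1, 0, 0, 2, -1], [0, 0, 0, -1, 0, -1, 2]].
All simple roots have the same length, so the diagram is simply laced. The associated Dynkin diagram is a chain of 7 nodes with single edges (A_7), so the type is A_7 (the algebra sl(8)).

type A_7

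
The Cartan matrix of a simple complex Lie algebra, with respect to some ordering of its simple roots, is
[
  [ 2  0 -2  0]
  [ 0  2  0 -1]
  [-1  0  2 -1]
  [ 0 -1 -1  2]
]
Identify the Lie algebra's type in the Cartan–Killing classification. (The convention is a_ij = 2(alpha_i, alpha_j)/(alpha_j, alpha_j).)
The matrix has rank 4 with 2's on the diagonal. Reading the off-diagonal entries as Dynkin edges (a single edge where a_ij = a_ji = -1; a double or triple edge where a_ij * a_ji = 2 or 3), the diagram is a chain of 4 nodes with a double edge at one end; the terminal node there is the unique long simple root (C_4). One simple-root ordering that puts it in standard form is (alpha_2, alpha_4, alpha_3, alpha_1). So the algebra is type C_4, i.e. sp(8).

C_4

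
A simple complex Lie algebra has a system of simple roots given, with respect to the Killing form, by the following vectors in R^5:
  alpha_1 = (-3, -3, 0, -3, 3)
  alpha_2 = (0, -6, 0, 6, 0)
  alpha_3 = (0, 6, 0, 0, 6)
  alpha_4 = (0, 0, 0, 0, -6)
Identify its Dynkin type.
Compute the Cartan integers a_ij = 2(alpha_i, alpha_j)/(alpha_j, alpha_j); the resulting 4x4 Cartan matrix is
[[2, 0, 0, -1], [0, 2, -1, 0], [0, -1, 2, -2], [-1, 0, -1, 2]].
The roots have two lengths (squared-length ratio 2:1); the short ones are alpha_{1,4}. The associated Dynkin diagram is a chain of 4 nodes with a double edge between the middle two (F_4), so the type is F_4.

F_4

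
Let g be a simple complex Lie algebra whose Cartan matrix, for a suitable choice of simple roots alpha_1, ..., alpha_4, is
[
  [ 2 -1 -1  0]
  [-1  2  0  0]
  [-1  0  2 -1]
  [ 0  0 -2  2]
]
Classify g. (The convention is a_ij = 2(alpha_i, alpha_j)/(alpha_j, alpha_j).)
The matrix has rank 4 with 2's on the diagonal. Reading the off-diagonal entries as Dynkin edges (a single edge where a_ij = a_ji = -1; a double or triple edge where a_ij * a_ji = 2 or 3), the diagram is a chain of 4 nodes with a double edge at one end; the terminal node there is the unique long simple root (C_4). One simple-root ordering that puts it in standard form is (alpha_2, alpha_1, alpha_3, alpha_4). So the algebra is type C_4, i.e. sp(8).

C4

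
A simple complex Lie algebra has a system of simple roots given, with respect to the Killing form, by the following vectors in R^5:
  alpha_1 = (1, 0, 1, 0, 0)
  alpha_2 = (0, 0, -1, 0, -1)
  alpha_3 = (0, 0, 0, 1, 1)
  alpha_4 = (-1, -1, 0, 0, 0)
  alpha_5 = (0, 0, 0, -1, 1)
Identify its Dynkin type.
D_5

Compute the Cartan integers a_ij = 2(alpha_i, alpha_j)/(alpha_j, alpha_j); the resulting 5x5 Cartan matrix is
[[2, -1, 0, -1, 0], [-1, 2, -1, 0, -1], [0, -1, 2, 0, 0], [-1, 0, 0, 2, 0], [0, -1, 0, 0, 2]].
All simple roots have the same length, so the diagram is simply laced. The associated Dynkin diagram is a chain of 3 nodes with a fork of two nodes at one end (D_5), so the type is D_5 (the algebra so(10)).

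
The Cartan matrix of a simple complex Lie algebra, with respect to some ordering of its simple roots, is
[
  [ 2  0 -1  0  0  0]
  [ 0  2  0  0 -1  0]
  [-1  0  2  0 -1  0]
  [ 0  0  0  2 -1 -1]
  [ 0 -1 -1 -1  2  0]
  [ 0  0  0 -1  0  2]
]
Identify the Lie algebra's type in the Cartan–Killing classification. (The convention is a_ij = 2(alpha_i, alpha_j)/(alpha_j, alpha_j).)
E_6

The matrix has rank 6 with 2's on the diagonal. Reading the off-diagonal entries as Dynkin edges (a single edge where a_ij = a_ji = -1; a double or triple edge where a_ij * a_ji = 2 or 3), the diagram is a chain of 5 nodes with one extra node attached to the third node from one end (E_6). One simple-root ordering that puts it in standard form is (alpha_1, alpha_2, alpha_3, alpha_5, alpha_4, alpha_6). So the algebra is type E_6.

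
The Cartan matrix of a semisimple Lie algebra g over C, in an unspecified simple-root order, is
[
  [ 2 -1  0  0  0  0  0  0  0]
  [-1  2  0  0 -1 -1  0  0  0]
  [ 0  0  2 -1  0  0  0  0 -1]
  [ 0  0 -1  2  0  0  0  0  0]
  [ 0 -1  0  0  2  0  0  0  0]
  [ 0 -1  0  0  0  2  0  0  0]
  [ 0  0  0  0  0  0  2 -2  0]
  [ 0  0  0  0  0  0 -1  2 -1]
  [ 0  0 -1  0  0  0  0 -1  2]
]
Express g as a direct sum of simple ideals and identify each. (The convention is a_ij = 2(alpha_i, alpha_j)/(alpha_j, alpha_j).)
C_5 ⊕ D_4

The diagram associated to this matrix has two connected components: the simple roots {alpha_3, alpha_4, alpha_7, alpha_8, alpha_9} form a chain of 5 nodes with a double edge at one end; the terminal node there is the unique long simple root (C_5), and {alpha_1, alpha_2, alpha_5, alpha_6} form a chain of 2 nodes with a fork of two nodes at one end (D_4). A semisimple Lie algebra decomposes uniquely as the direct sum of simple ideals, one per connected component of its Dynkin diagram, so g ≅ C_5 ⊕ D_4 (dimension 55 + 28 = 83).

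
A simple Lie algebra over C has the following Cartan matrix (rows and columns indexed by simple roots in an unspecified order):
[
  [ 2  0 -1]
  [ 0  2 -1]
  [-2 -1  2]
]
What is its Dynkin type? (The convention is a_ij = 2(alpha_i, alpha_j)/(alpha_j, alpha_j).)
B_3

The matrix has rank 3 with 2's on the diagonal. Reading the off-diagonal entries as Dynkin edges (a single edge where a_ij = a_ji = -1; a double or triple edge where a_ij * a_ji = 2 or 3), the diagram is a chain of 3 nodes with a double edge at one end; the terminal node there is the unique short simple root (B_3). One simple-root ordering that puts it in standard form is (alpha_2, alpha_3, alpha_1). So the algebra is type B_3, i.e. so(7).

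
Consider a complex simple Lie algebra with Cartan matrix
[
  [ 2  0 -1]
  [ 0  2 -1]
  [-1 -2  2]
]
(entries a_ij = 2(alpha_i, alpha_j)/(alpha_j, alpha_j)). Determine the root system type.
B3

The matrix has rank 3 with 2's on the diagonal. Reading the off-diagonal entries as Dynkin edges (a single edge where a_ij = a_ji = -1; a double or triple edge where a_ij * a_ji = 2 or 3), the diagram is a chain of 3 nodes with a double edge at one end; the terminal node there is the unique short simple root (B_3). One simple-root ordering that puts it in standard form is (alpha_1, alpha_3, alpha_2). So the algebra is type B_3, i.e. so(7).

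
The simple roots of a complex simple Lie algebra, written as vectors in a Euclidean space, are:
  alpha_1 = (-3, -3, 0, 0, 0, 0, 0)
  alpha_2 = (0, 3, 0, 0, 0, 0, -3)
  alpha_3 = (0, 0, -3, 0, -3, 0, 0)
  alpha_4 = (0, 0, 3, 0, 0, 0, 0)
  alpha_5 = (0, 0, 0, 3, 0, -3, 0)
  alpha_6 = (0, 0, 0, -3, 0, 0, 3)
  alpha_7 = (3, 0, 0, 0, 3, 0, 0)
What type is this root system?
B_7

Compute the Cartan integers a_ij = 2(alpha_i, alpha_j)/(alpha_j, alpha_j); the resulting 7x7 Cartan matrix is
[[2, -1, 0, 0, 0, 0, -1], [-1, 2, 0, 0, 0, -1, 0], [0, 0, 2, -2, 0, 0, -1], [0, 0, -1, 2, 0, 0, 0], [0, 0, 0, 0, 2, -1, 0], [0, -1, 0, 0, -1, 2, 0], [-1, 0, -1, 0, 0, 0, 2]].
The roots have two lengths (squared-length ratio 2:1); the short ones are alpha_{4}. The associated Dynkin diagram is a chain of 7 nodes with a double edge at one end; the terminal node there is the unique short simple root (B_7), so the type is B_7 (the algebra so(15)).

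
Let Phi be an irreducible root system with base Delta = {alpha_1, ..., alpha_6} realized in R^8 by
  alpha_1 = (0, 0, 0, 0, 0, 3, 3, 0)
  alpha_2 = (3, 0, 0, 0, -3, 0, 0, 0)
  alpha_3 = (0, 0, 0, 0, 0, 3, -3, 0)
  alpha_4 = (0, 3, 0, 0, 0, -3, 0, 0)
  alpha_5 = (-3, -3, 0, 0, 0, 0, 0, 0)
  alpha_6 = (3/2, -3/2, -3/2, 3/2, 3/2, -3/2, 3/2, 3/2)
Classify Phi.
E6

Compute the Cartan integers a_ij = 2(alpha_i, alpha_j)/(alpha_j, alpha_j); the resulting 6x6 Cartan matrix is
[[2, 0, 0, -1, 0, 0], [0, 2, 0, 0, -1, 0], [0, 0, 2, -1, 0, -1], [-1, 0, -1, 2, -1, 0], [0, -1, 0, -1, 2, 0], [0, 0, -1, 0, 0, 2]].
All simple roots have the same length, so the diagram is simply laced. The associated Dynkin diagram is a chain of 5 nodes with one extra node attached to the third node from one end (E_6), so the type is E_6.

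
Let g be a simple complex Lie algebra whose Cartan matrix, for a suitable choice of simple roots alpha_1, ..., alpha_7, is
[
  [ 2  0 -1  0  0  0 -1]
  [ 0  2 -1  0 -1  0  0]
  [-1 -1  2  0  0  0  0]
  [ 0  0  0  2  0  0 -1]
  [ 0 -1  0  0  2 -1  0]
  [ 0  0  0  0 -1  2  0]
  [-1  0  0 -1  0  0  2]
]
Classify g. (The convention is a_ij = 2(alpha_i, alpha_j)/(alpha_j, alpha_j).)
The matrix has rank 7 with 2's on the diagonal. Reading the off-diagonal entries as Dynkin edges (a single edge where a_ij = a_ji = -1; a double or triple edge where a_ij * a_ji = 2 or 3), the diagram is a chain of 7 nodes with single edges (A_7). One simple-root ordering that puts it in standard form is (alpha_6, alpha_5, alpha_2, alpha_3, alpha_1, alpha_7, alpha_4). So the algebra is type A_7, i.e. sl(8).

type A_7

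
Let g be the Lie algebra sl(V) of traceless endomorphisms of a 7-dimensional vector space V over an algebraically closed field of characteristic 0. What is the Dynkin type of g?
type A_6

This is sl(7), which has dimension 7^2 - 1 = 48 and rank 7 - 1 = 6 (a Cartan subalgebra is the diagonal traceless matrices). In the classification of classical Lie algebras, the special linear algebra sl(n+1) has type A_n; here n = 6, so the Dynkin diagram is a chain of 6 nodes with single edges (A_6). Hence the type is A_6.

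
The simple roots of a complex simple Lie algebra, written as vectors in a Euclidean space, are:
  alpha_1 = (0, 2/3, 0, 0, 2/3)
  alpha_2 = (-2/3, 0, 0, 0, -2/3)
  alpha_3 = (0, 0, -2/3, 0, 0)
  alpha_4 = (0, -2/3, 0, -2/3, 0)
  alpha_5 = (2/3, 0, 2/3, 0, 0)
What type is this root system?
Compute the Cartan integers a_ij = 2(alpha_i, alpha_j)/(alpha_j, alpha_j); the resulting 5x5 Cartan matrix is
[[2, -1, 0, -1, 0], [-1, 2, 0, 0, -1], [0, 0, 2, 0, -1], [-1, 0, 0, 2, 0], [0, -1, -2, 0, 2]].
The roots have two lengths (squared-length ratio 2:1); the short ones are alpha_{3}. The associated Dynkin diagram is a chain of 5 nodes with a double edge at one end; the terminal node there is the unique short simple root (B_5), so the type is B_5 (the algebra so(11)).

B_5 (so(11))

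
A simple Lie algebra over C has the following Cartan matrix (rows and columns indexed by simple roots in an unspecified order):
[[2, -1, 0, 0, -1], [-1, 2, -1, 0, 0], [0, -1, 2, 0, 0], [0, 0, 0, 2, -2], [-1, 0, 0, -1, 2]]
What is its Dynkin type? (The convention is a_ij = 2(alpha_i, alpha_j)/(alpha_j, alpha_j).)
The matrix has rank 5 with 2's on the diagonal. Reading the off-diagonal entries as Dynkin edges (a single edge where a_ij = a_ji = -1; a double or triple edge where a_ij * a_ji = 2 or 3), the diagram is a chain of 5 nodes with a double edge at one end; the terminal node there is the unique long simple root (C_5). One simple-root ordering that puts it in standard form is (alpha_3, alpha_2, alpha_1, alpha_5, alpha_4). So the algebra is type C_5, i.e. sp(10).

C_5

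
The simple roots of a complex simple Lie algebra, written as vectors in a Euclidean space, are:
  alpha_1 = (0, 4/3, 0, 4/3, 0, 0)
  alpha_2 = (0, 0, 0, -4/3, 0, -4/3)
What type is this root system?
A_2

Compute the Cartan integers a_ij = 2(alpha_i, alpha_j)/(alpha_j, alpha_j); the resulting 2x2 Cartan matrix is
[[2, -1], [-1, 2]].
All simple roots have the same length, so the diagram is simply laced. The associated Dynkin diagram is a chain of 2 nodes with single edges (A_2), so the type is A_2 (the algebra sl(3)).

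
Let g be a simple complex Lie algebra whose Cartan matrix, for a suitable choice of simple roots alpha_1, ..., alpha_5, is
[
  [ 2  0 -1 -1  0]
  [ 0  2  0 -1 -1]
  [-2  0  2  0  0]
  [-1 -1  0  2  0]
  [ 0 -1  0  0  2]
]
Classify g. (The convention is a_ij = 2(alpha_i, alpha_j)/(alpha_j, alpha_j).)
The matrix has rank 5 with 2's on the diagonal. Reading the off-diagonal entries as Dynkin edges (a single edge where a_ij = a_ji = -1; a double or triple edge where a_ij * a_ji = 2 or 3), the diagram is a chain of 5 nodes with a double edge at one end; the terminal node there is the unique long simple root (C_5). One simple-root ordering that puts it in standard form is (alpha_5, alpha_2, alpha_4, alpha_1, alpha_3). So the algebra is type C_5, i.e. sp(10).

C_5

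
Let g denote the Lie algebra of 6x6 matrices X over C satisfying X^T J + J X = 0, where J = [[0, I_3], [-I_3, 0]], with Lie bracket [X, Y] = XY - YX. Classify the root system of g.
This is sp(6), which has dimension 6(6+1)/2 = 21 and rank 6/2 = 3. In the classification of classical Lie algebras, the symplectic algebra sp(2n) has type C_n; here n = 3, so the Dynkin diagram is a chain of 3 nodes with a double edge at one end; the terminal node there is the unique long simple root (C_3). Hence the type is C_3.

C_3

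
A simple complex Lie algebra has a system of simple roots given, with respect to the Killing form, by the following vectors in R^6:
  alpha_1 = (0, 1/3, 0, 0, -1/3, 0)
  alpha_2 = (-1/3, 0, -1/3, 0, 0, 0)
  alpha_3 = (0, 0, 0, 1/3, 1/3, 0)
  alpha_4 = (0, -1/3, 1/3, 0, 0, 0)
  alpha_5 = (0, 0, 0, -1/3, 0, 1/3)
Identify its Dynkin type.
Compute the Cartan integers a_ij = 2(alpha_i, alpha_j)/(alpha_j, alpha_j); the resulting 5x5 Cartan matrix is
[[2, 0, -1, -1, 0], [0, 2, 0, -1, 0], [-1, 0, 2, 0, -1], [-1, -1, 0, 2, 0], [0, 0, -1, 0, 2]].
All simple roots have the same length, so the diagram is simply laced. The associated Dynkin diagram is a chain of 5 nodes with single edges (A_5), so the type is A_5 (the algebra sl(6)).

A5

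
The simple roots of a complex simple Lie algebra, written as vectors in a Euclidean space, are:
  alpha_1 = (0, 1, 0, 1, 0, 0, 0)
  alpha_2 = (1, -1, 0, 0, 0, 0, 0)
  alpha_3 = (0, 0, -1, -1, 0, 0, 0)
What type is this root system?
A_3 (sl(4))

Compute the Cartan integers a_ij = 2(alpha_i, alpha_j)/(alpha_j, alpha_j); the resulting 3x3 Cartan matrix is
[[2, -1, -1], [-1, 2, 0], [-1, 0, 2]].
All simple roots have the same length, so the diagram is simply laced. The associated Dynkin diagram is a chain of 3 nodes with single edges (A_3), so the type is A_3 (the algebra sl(4)).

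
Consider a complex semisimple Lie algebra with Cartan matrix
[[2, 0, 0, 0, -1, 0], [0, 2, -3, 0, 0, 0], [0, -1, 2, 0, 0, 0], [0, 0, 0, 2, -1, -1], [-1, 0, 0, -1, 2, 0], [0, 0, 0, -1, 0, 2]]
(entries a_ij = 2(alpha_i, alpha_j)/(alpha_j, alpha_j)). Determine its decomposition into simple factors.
A4 + G2

The diagram associated to this matrix has two connected components: the simple roots {alpha_1, alpha_4, alpha_5, alpha_6} form a chain of 4 nodes with single edges (A_4), and {alpha_2, alpha_3} form two nodes joined by a triple edge (G_2). A semisimple Lie algebra decomposes uniquely as the direct sum of simple ideals, one per connected component of its Dynkin diagram, so g ≅ A_4 ⊕ G_2 (dimension 24 + 14 = 38).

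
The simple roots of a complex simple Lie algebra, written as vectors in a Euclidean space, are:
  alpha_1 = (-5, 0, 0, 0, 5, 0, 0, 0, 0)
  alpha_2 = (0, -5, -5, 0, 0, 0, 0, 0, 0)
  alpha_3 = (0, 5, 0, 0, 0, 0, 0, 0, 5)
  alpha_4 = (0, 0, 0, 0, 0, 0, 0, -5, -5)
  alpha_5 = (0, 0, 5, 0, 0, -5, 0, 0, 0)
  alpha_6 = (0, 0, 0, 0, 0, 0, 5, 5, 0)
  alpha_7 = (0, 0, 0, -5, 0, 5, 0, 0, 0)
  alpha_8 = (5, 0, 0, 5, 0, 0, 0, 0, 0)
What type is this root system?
Compute the Cartan integers a_ij = 2(alpha_i, alpha_j)/(alpha_j, alpha_j); the resulting 8x8 Cartan matrix is
[[2, 0, 0, 0, 0, 0, 0, -1], [0, 2, -1, 0, -1, 0, 0, 0], [0, -1, 2, -1, 0, 0, 0, 0], [0, 0, -1, 2, 0, -1, 0, 0], [0, -1, 0, 0, 2, 0, -1, 0], [0, 0, 0, -1, 0, 2, 0, 0], [0, 0, 0, 0, -1, 0, 2, -1], [-1, 0, 0, 0, 0, 0, -1, 2]].
All simple roots have the same length, so the diagram is simply laced. The associated Dynkin diagram is a chain of 8 nodes with single edges (A_8), so the type is A_8 (the algebra sl(9)).

A_8 (sl(9))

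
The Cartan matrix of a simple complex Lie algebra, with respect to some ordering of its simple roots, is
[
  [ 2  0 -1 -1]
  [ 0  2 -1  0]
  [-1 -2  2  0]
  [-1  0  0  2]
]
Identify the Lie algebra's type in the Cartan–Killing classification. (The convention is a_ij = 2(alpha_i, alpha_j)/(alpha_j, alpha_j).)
B_4

The matrix has rank 4 with 2's on the diagonal. Reading the off-diagonal entries as Dynkin edges (a single edge where a_ij = a_ji = -1; a double or triple edge where a_ij * a_ji = 2 or 3), the diagram is a chain of 4 nodes with a double edge at one end; the terminal node there is the unique short simple root (B_4). One simple-root ordering that puts it in standard form is (alpha_4, alpha_1, alpha_3, alpha_2). So the algebra is type B_4, i.e. so(9).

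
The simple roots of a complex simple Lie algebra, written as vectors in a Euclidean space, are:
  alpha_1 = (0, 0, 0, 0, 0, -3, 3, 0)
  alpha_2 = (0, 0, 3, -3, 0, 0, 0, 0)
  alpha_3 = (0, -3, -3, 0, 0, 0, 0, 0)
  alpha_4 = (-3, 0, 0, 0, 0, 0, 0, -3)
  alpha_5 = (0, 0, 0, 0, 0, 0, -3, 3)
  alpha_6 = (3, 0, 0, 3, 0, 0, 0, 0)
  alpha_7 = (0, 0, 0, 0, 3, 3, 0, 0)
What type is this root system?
Compute the Cartan integers a_ij = 2(alpha_i, alpha_j)/(alpha_j, alpha_j); the resulting 7x7 Cartan matrix is
[[2, 0, 0, 0, -1, 0, -1], [0, 2, -1, 0, 0, -1, 0], [0, -1, 2, 0, 0, 0, 0], [0, 0, 0, 2, -1, -1, 0], [-1, 0, 0, -1, 2, 0, 0], [0, -1, 0, -1, 0, 2, 0], [-1, 0, 0, 0, 0, 0, 2]].
All simple roots have the same length, so the diagram is simply laced. The associated Dynkin diagram is a chain of 7 nodes with single edges (A_7), so the type is A_7 (the algebra sl(8)).

type A_7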